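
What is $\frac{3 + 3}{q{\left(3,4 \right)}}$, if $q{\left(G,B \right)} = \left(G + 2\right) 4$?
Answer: $\frac{3}{10} \approx 0.3$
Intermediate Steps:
$q{\left(G,B \right)} = 8 + 4 G$ ($q{\left(G,B \right)} = \left(2 + G\right) 4 = 8 + 4 G$)
$\frac{3 + 3}{q{\left(3,4 \right)}} = \frac{3 + 3}{8 + 4 \cdot 3} = \frac{6}{8 + 12} = \frac{6}{20} = 6 \cdot \frac{1}{20} = \frac{3}{10}$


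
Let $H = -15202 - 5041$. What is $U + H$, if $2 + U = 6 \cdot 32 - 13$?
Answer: $-20066$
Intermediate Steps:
$U = 177$ ($U = -2 + \left(6 \cdot 32 - 13\right) = -2 + \left(192 - 13\right) = -2 + 179 = 177$)
$H = -20243$ ($H = -15202 - 5041 = -20243$)
$U + H = 177 - 20243 = -20066$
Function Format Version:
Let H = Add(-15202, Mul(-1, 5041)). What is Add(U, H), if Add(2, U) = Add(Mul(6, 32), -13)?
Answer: -20066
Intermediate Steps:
U = 177 (U = Add(-2, Add(Mul(6, 32), -13)) = Add(-2, Add(192, -13)) = Add(-2, 179) = 177)
H = -20243 (H = Add(-15202, -5041) = -20243)
Add(U, H) = Add(177, -20243) = -20066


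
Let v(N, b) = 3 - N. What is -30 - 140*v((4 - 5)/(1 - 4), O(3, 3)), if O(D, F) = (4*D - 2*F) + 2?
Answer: -1210/3 ≈ -403.33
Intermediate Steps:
O(D, F) = 2 - 2*F + 4*D (O(D, F) = (-2*F + 4*D) + 2 = 2 - 2*F + 4*D)
-30 - 140*v((4 - 5)/(1 - 4), O(3, 3)) = -30 - 140*(3 - (4 - 5)/(1 - 4)) = -30 - 140*(3 - (-1)/(-3)) = -30 - 140*(3 - (-1)*(-1)/3) = -30 - 140*(3 - 1*⅓) = -30 - 140*(3 - ⅓) = -30 - 140*8/3 = -30 - 1120/3 = -1210/3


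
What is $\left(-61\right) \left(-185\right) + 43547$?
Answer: $54832$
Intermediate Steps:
$\left(-61\right) \left(-185\right) + 43547 = 11285 + 43547 = 54832$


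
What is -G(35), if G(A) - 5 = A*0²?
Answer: -5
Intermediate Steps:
G(A) = 5 (G(A) = 5 + A*0² = 5 + A*0 = 5 + 0 = 5)
-G(35) = -1*5 = -5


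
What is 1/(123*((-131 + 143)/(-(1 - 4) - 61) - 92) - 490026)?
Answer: -29/14539656 ≈ -1.9945e-6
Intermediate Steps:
1/(123*((-131 + 143)/(-(1 - 4) - 61) - 92) - 490026) = 1/(123*(12/(-1*(-3) - 61) - 92) - 490026) = 1/(123*(12/(3 - 61) - 92) - 490026) = 1/(123*(12/(-58) - 92) - 490026) = 1/(123*(12*(-1/58) - 92) - 490026) = 1/(123*(-6/29 - 92) - 490026) = 1/(123*(-2674/29) - 490026) = 1/(-328902/29 - 490026) = 1/(-14539656/29) = -29/14539656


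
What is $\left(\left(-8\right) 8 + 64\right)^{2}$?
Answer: $0$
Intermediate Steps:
$\left(\left(-8\right) 8 + 64\right)^{2} = \left(-64 + 64\right)^{2} = 0^{2} = 0$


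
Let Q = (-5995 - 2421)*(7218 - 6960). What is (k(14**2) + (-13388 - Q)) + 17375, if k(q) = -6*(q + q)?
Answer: 2172963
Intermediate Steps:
Q = -2171328 (Q = -8416*258 = -2171328)
k(q) = -12*q
(k(14**2) + (-13388 - Q)) + 17375 = (-12*14**2 + (-13388 - 1*(-2171328))) + 17375 = (-12*196 + (-13388 + 2171328)) + 17375 = (-2352 + 2157940) + 17375 = 2155588 + 17375 = 2172963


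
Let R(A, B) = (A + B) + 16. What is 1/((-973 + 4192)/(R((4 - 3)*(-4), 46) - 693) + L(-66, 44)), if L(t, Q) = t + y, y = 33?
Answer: -635/24174 ≈ -0.026268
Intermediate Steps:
L(t, Q) = 33 + t (L(t, Q) = t + 33 = 33 + t)
R(A, B) = 16 + A + B
1/((-973 + 4192)/(R((4 - 3)*(-4), 46) - 693) + L(-66, 44)) = 1/((-973 + 4192)/((16 + (4 - 3)*(-4) + 46) - 693) + (33 - 66)) = 1/(3219/((16 + 1*(-4) + 46) - 693) - 33) = 1/(3219/((16 - 4 + 46) - 693) - 33) = 1/(3219/(58 - 693) - 33) = 1/(3219/(-635) - 33) = 1/(3219*(-1/635) - 33) = 1/(-3219/635 - 33) = 1/(-24174/635) = -635/24174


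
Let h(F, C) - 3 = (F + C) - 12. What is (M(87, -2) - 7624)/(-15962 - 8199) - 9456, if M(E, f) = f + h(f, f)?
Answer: -228458777/24161 ≈ -9455.7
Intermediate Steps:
h(F, C) = -9 + C + F (h(F, C) = 3 + ((F + C) - 12) = 3 + ((C + F) - 12) = 3 + (-12 + C + F) = -9 + C + F)
M(E, f) = -9 + 3*f (M(E, f) = f + (-9 + f + f) = f + (-9 + 2*f) = -9 + 3*f)
(M(87, -2) - 7624)/(-15962 - 8199) - 9456 = ((-9 + 3*(-2)) - 7624)/(-15962 - 8199) - 9456 = ((-9 - 6) - 7624)/(-24161) - 9456 = (-15 - 7624)*(-1/24161) - 9456 = -7639*(-1/24161) - 9456 = 7639/24161 - 9456 = -228458777/24161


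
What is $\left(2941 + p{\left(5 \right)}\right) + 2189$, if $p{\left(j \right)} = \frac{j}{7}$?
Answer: $\frac{35915}{7} \approx 5130.7$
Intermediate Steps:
$p{\left(j \right)} = \frac{j}{7}$ ($p{\left(j \right)} = j \frac{1}{7} = \frac{j}{7}$)
$\left(2941 + p{\left(5 \right)}\right) + 2189 = \left(2941 + \frac{1}{7} \cdot 5\right) + 2189 = \left(2941 + \frac{5}{7}\right) + 2189 = \frac{20592}{7} + 2189 = \frac{35915}{7}$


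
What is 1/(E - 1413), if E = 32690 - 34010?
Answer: -1/2733 ≈ -0.00036590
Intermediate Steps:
E = -1320
1/(E - 1413) = 1/(-1320 - 1413) = 1/(-2733) = -1/2733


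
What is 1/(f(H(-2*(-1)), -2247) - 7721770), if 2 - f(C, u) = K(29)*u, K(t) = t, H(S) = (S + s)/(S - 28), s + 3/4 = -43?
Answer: -1/7656605 ≈ -1.3061e-7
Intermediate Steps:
s = -175/4 (s = -3/4 - 43 = -175/4 ≈ -43.750)
H(S) = (-175/4 + S)/(-28 + S) (H(S) = (S - 175/4)/(S - 28) = (-175/4 + S)/(-28 + S))
f(C, u) = 2 - 29*u
1/(f(H(-2*(-1)), -2247) - 7721770) = 1/((2 - 29*(-2247)) - 7721770) = 1/((2 + 65163) - 7721770) = 1/(65165 - 7721770) = 1/(-7656605) = -1/7656605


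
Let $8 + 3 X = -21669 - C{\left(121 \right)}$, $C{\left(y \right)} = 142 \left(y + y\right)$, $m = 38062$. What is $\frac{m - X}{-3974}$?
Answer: $- \frac{170227}{11922} \approx -14.278$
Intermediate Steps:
$C{\left(y \right)} = 284 y$ ($C{\left(y \right)} = 142 \cdot 2 y = 284 y$)
$X = - \frac{56041}{3}$ ($X = - \frac{8}{3} + \frac{-21669 - 284 \cdot 121}{3} = - \frac{8}{3} + \frac{-21669 - 34364}{3} = - \frac{8}{3} + \frac{1}{3} \left(-56033\right) = - \frac{8}{3} - \frac{56033}{3} = - \frac{56041}{3} \approx -18680.0$)
$\frac{m - X}{-3974} = \frac{38062 - - \frac{56041}{3}}{-3974} = \left(38062 + \frac{56041}{3}\right) \left(- \frac{1}{3974}\right) = \frac{170227}{3} \left(- \frac{1}{3974}\right) = - \frac{170227}{11922}$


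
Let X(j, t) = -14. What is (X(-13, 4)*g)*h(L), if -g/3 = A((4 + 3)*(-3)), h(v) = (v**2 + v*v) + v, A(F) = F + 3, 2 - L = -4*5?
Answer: -748440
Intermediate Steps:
L = 22 (L = 2 - (-4)*5 = 2 - 1*(-20) = 2 + 20 = 22)
A(F) = 3 + F
h(v) = v + 2*v**2 (h(v) = (v**2 + v**2) + v = 2*v**2 + v = v + 2*v**2)
g = 54 (g = -3*(3 + (4 + 3)*(-3)) = -3*(3 + 7*(-3)) = -3*(3 - 21) = -3*(-18) = 54)
(X(-13, 4)*g)*h(L) = (-14*54)*(22*(1 + 2*22)) = -16632*(1 + 44) = -16632*45 = -756*990 = -748440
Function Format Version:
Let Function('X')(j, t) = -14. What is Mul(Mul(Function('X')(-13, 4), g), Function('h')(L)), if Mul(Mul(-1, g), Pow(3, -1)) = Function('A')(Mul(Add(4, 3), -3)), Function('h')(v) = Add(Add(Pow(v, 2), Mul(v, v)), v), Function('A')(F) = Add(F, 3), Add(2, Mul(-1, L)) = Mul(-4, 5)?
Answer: -748440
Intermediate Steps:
L = 22 (L = Add(2, Mul(-1, Mul(-4, 5))) = Add(2, Mul(-1, -20)) = Add(2, 20) = 22)
Function('A')(F) = Add(3, F)
Function('h')(v) = Add(v, Mul(2, Pow(v, 2))) (Function('h')(v) = Add(Add(Pow(v, 2), Pow(v, 2)), v) = Add(Mul(2, Pow(v, 2)), v) = Add(v, Mul(2, Pow(v, 2))))
g = 54 (g = Mul(-3, Add(3, Mul(Add(4, 3), -3))) = Mul(-3, Add(3, Mul(7, -3))) = Mul(-3, Add(3, -21)) = Mul(-3, -18) = 54)
Mul(Mul(Function('X')(-13, 4), g), Function('h')(L)) = Mul(Mul(-14, 54), Mul(22, Add(1, Mul(2, 22)))) = Mul(-756, Mul(22, Add(1, 44))) = Mul(-756, Mul(22, 45)) = Mul(-756, 990) = -748440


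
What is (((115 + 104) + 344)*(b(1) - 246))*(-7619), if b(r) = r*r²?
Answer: 1050926765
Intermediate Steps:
b(r) = r³
(((115 + 104) + 344)*(b(1) - 246))*(-7619) = (((115 + 104) + 344)*(1³ - 246))*(-7619) = ((219 + 344)*(1 - 246))*(-7619) = (563*(-245))*(-7619) = -137935*(-7619) = 1050926765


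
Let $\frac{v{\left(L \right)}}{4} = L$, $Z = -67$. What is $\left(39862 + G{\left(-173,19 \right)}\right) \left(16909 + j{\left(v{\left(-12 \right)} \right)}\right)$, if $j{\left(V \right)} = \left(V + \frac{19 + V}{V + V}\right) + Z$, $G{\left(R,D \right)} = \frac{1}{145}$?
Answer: $\frac{9318807829723}{13920} \approx 6.6945 \cdot 10^{8}$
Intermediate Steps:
$v{\left(L \right)} = 4 L$
$G{\left(R,D \right)} = \frac{1}{145}$
$j{\left(V \right)} = -67 + V + \frac{19 + V}{2 V}$ ($j{\left(V \right)} = \left(V + \frac{19 + V}{V + V}\right) - 67 = \left(V + \frac{19 + V}{2 V}\right) - 67 = -67 + V + \frac{19 + V}{2 V}$)
$\left(39862 + G{\left(-173,19 \right)}\right) \left(16909 + j{\left(v{\left(-12 \right)} \right)}\right) = \left(39862 + \frac{1}{145}\right) \left(16909 + \left(- \frac{133}{2} + 4 \left(-12\right) + \frac{19}{2 \cdot 4 \left(-12\right)}\right)\right) = \frac{5779991 \left(16909 - \left(\frac{229}{2} + \frac{19}{96}\right)\right)}{145} = \frac{5779991 \left(16909 - \frac{11011}{96}\right)}{145} = \frac{5779991}{145} \cdot \frac{1612253}{96} = \frac{9318807829723}{13920}$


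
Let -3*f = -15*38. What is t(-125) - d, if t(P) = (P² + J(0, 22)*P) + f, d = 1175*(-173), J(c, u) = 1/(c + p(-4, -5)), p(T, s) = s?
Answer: 219115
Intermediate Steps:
f = 190 (f = -(-5)*38 = -⅓*(-570) = 190)
J(c, u) = 1/(-5 + c) (J(c, u) = 1/(c - 5) = 1/(-5 + c))
d = -203275
t(P) = 190 + P² - P/5 (t(P) = (P² + P/(-5 + 0)) + 190 = (P² + P/(-5)) + 190 = (P² - P/5) + 190 = 190 + P² - P/5)
t(-125) - d = (190 + (-125)² - ⅕*(-125)) - 1*(-203275) = (190 + 15625 + 25) + 203275 = 15840 + 203275 = 219115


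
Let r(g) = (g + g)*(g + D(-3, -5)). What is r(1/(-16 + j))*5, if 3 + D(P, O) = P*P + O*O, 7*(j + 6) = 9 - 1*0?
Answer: -62832/4205 ≈ -14.942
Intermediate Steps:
j = -33/7 (j = -6 + (9 - 1*0)/7 = -6 + (9 + 0)/7 = -6 + (⅐)*9 = -6 + 9/7 = -33/7 ≈ -4.7143)
D(P, O) = -3 + O² + P² (D(P, O) = -3 + (P*P + O*O) = -3 + (P² + O²) = -3 + (O² + P²) = -3 + O² + P²)
r(g) = 2*g*(31 + g) (r(g) = (g + g)*(g + (-3 + (-5)² + (-3)²)) = (2*g)*(g + (-3 + 25 + 9)) = (2*g)*(g + 31) = (2*g)*(31 + g) = 2*g*(31 + g))
r(1/(-16 + j))*5 = (2*(31 + 1/(-16 - 33/7))/(-16 - 33/7))*5 = (2*(31 + 1/(-145/7))/(-145/7))*5 = (2*(-7/145)*(31 - 7/145))*5 = (2*(-7/145)*(4488/145))*5 = -62832/21025*5 = -62832/4205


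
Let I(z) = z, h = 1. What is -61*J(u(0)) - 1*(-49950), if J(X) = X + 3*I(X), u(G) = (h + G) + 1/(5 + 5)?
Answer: 248408/5 ≈ 49682.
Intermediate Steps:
u(G) = 11/10 + G (u(G) = (1 + G) + 1/(5 + 5) = (1 + G) + 1/10 = 11/10 + G)
J(X) = 4*X (J(X) = X + 3*X = 4*X)
-61*J(u(0)) - 1*(-49950) = -244*(11/10 + 0) - 1*(-49950) = -244*11/10 + 49950 = -61*22/5 + 49950 = -1342/5 + 49950 = 248408/5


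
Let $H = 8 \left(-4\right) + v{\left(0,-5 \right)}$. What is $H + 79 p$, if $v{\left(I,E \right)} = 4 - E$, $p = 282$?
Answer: $22255$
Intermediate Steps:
$H = -23$ ($H = 8 \left(-4\right) + \left(4 - -5\right) = -32 + \left(4 + 5\right) = -32 + 9 = -23$)
$H + 79 p = -23 + 79 \cdot 282 = -23 + 22278 = 22255$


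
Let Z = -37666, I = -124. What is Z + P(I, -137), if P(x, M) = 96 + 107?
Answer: -37463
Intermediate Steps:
P(x, M) = 203
Z + P(I, -137) = -37666 + 203 = -37463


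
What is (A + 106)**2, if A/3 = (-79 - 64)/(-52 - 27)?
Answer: 77492809/6241 ≈ 12417.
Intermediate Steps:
A = 429/79 (A = 3*((-79 - 64)/(-52 - 27)) = 3*(-143/(-79)) = 3*(-143*(-1/79)) = 3*(143/79) = 429/79 ≈ 5.4304)
(A + 106)**2 = (429/79 + 106)**2 = (8803/79)**2 = 77492809/6241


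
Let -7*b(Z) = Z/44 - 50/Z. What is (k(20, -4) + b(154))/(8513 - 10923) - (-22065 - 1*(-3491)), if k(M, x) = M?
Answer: 48254859449/2597980 ≈ 18574.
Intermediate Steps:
b(Z) = -Z/308 + 50/(7*Z) (b(Z) = -(Z/44 - 50/Z)/7 = -(-50/Z + Z/44)/7 = -Z/308 + 50/(7*Z))
(k(20, -4) + b(154))/(8513 - 10923) - (-22065 - 1*(-3491)) = (20 + (1/308)*(2200 - 1*154²)/154)/(8513 - 10923) - (-22065 - 1*(-3491)) = (20 + (1/308)*(1/154)*(2200 - 1*23716))/(-2410) - (-22065 + 3491) = (20 + (1/308)*(1/154)*(2200 - 23716))*(-1/2410) - 1*(-18574) = (20 + (1/308)*(1/154)*(-21516))*(-1/2410) + 18574 = (20 - 489/1078)*(-1/2410) + 18574 = (21071/1078)*(-1/2410) + 18574 = -21071/2597980 + 18574 = 48254859449/2597980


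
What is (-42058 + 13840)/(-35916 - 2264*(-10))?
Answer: 14109/6638 ≈ 2.1255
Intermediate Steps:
(-42058 + 13840)/(-35916 - 2264*(-10)) = -28218/(-35916 + 22640) = -28218/(-13276) = -28218*(-1/13276) = 14109/6638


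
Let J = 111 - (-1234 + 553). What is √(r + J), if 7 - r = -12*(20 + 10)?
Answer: √1159 ≈ 34.044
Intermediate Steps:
J = 792 (J = 111 - 1*(-681) = 111 + 681 = 792)
r = 367 (r = 7 - (-12)*(20 + 10) = 7 - (-12)*30 = 7 - 1*(-360) = 7 + 360 = 367)
√(r + J) = √(367 + 792) = √1159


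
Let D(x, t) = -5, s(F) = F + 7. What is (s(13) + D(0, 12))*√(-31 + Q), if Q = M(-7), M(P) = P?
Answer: 15*I*√38 ≈ 92.466*I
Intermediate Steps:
s(F) = 7 + F
Q = -7
(s(13) + D(0, 12))*√(-31 + Q) = ((7 + 13) - 5)*√(-31 - 7) = (20 - 5)*√(-38) = 15*(I*√38) = 15*I*√38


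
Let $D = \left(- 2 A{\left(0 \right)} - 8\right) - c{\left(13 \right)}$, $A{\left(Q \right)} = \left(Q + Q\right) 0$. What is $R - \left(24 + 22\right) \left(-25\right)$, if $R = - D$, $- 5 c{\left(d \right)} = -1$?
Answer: $\frac{5791}{5} \approx 1158.2$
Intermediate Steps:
$c{\left(d \right)} = \frac{1}{5}$ ($c{\left(d \right)} = \left(- \frac{1}{5}\right) \left(-1\right) = \frac{1}{5}$)
$A{\left(Q \right)} = 0$ ($A{\left(Q \right)} = 2 Q 0 = 0$)
$D = - \frac{41}{5}$ ($D = \left(\left(-2\right) 0 - 8\right) - \frac{1}{5} = \left(0 - 8\right) - \frac{1}{5} = -8 - \frac{1}{5} = - \frac{41}{5} \approx -8.2$)
$R = \frac{41}{5}$ ($R = \left(-1\right) \left(- \frac{41}{5}\right) = \frac{41}{5} \approx 8.2$)
$R - \left(24 + 22\right) \left(-25\right) = \frac{41}{5} - \left(24 + 22\right) \left(-25\right) = \frac{41}{5} - 46 \left(-25\right) = \frac{41}{5} - -1150 = \frac{41}{5} + 1150 = \frac{5791}{5}$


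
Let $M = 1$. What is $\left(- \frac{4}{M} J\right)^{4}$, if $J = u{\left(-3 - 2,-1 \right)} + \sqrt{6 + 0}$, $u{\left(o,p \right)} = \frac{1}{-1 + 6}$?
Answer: $\frac{5990656}{625} + \frac{154624 \sqrt{6}}{125} \approx 12615.0$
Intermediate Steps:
$u{\left(o,p \right)} = \frac{1}{5}$
$J = \frac{1}{5} + \sqrt{6}$ ($J = \frac{1}{5} + \sqrt{6 + 0} = \frac{1}{5} + \sqrt{6} \approx 2.6495$)
$\left(- \frac{4}{M} J\right)^{4} = \left(- \frac{4}{1} \left(\frac{1}{5} + \sqrt{6}\right)\right)^{4} = \left(\left(-4\right) 1 \left(\frac{1}{5} + \sqrt{6}\right)\right)^{4} = \left(- 4 \left(\frac{1}{5} + \sqrt{6}\right)\right)^{4} = \left(- \frac{4}{5} - 4 \sqrt{6}\right)^{4}$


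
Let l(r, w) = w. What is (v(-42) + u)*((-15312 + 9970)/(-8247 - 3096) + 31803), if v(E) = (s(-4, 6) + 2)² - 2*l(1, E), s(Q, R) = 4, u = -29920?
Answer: -10750253775800/11343 ≈ -9.4774e+8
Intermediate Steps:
v(E) = 36 - 2*E (v(E) = (4 + 2)² - 2*E = 6² - 2*E = 36 - 2*E)
(v(-42) + u)*((-15312 + 9970)/(-8247 - 3096) + 31803) = ((36 - 2*(-42)) - 29920)*((-15312 + 9970)/(-8247 - 3096) + 31803) = ((36 + 84) - 29920)*(-5342/(-11343) + 31803) = (120 - 29920)*(-5342*(-1/11343) + 31803) = -29800*(5342/11343 + 31803) = -29800*360746771/11343 = -10750253775800/11343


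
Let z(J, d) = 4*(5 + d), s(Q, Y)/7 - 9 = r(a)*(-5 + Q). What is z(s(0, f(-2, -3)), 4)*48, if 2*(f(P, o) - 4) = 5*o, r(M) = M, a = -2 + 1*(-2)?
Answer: 1728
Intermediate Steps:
a = -4 (a = -2 - 2 = -4)
f(P, o) = 4 + 5*o/2 (f(P, o) = 4 + (5*o)/2 = 4 + 5*o/2)
s(Q, Y) = 203 - 28*Q (s(Q, Y) = 63 + 7*(-4*(-5 + Q)) = 63 + 7*(20 - 4*Q) = 63 + (140 - 28*Q) = 203 - 28*Q)
z(J, d) = 20 + 4*d
z(s(0, f(-2, -3)), 4)*48 = (20 + 4*4)*48 = (20 + 16)*48 = 36*48 = 1728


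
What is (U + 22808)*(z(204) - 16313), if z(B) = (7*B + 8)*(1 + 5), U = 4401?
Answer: -209427673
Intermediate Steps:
z(B) = 48 + 42*B (z(B) = (8 + 7*B)*6 = 48 + 42*B)
(U + 22808)*(z(204) - 16313) = (4401 + 22808)*((48 + 42*204) - 16313) = 27209*((48 + 8568) - 16313) = 27209*(8616 - 16313) = 27209*(-7697) = -209427673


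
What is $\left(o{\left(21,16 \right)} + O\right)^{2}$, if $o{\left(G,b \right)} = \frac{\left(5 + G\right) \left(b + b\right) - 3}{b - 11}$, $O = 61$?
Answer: $\frac{1285956}{25} \approx 51438.0$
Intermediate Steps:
$o{\left(G,b \right)} = \frac{-3 + 2 b \left(5 + G\right)}{-11 + b}$ ($o{\left(G,b \right)} = \frac{\left(5 + G\right) 2 b - 3}{-11 + b} = \frac{2 b \left(5 + G\right) - 3}{-11 + b} = \frac{-3 + 2 b \left(5 + G\right)}{-11 + b}$)
$\left(o{\left(21,16 \right)} + O\right)^{2} = \left(\frac{-3 + 10 \cdot 16 + 2 \cdot 21 \cdot 16}{-11 + 16} + 61\right)^{2} = \left(\frac{-3 + 160 + 672}{5} + 61\right)^{2} = \left(\frac{1}{5} \cdot 829 + 61\right)^{2} = \left(\frac{829}{5} + 61\right)^{2} = \left(\frac{1134}{5}\right)^{2} = \frac{1285956}{25}$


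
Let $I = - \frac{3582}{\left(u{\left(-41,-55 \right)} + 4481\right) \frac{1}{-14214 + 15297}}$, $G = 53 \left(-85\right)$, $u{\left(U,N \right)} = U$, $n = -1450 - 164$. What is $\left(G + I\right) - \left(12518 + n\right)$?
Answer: $- \frac{12049211}{740} \approx -16283.0$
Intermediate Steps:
$n = -1614$
$G = -4505$
$I = - \frac{646551}{740}$ ($I = - \frac{3582}{\left(-41 + 4481\right) \frac{1}{-14214 + 15297}} = - \frac{3582}{4440 \cdot \frac{1}{1083}} = - \frac{3582}{\frac{1480}{361}} = \left(-3582\right) \frac{361}{1480} = - \frac{646551}{740} \approx -873.72$)
$\left(G + I\right) - \left(12518 + n\right) = \left(-4505 - \frac{646551}{740}\right) - 10904 = - \frac{3980251}{740} + \left(-12518 + 1614\right) = - \frac{3980251}{740} - 10904 = - \frac{12049211}{740}$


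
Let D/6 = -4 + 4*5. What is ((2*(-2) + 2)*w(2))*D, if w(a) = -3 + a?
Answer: 192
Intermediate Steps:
D = 96 (D = 6*(-4 + 4*5) = 6*(-4 + 20) = 6*16 = 96)
((2*(-2) + 2)*w(2))*D = ((2*(-2) + 2)*(-3 + 2))*96 = ((-4 + 2)*(-1))*96 = -2*(-1)*96 = 2*96 = 192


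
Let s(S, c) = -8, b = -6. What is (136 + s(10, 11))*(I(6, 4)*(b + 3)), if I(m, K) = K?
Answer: -1536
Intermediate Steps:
(136 + s(10, 11))*(I(6, 4)*(b + 3)) = (136 - 8)*(4*(-6 + 3)) = 128*(4*(-3)) = 128*(-12) = -1536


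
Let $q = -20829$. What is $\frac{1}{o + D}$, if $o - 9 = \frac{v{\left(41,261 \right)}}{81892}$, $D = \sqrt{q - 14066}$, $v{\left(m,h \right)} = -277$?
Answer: $\frac{60334012892}{234559128811281} - \frac{6706299664 i \sqrt{34895}}{234559128811281} \approx 0.00025722 - 0.0053409 i$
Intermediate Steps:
$D = i \sqrt{34895}$ ($D = \sqrt{-20829 - 14066} = \sqrt{-34895} = i \sqrt{34895} \approx 186.8 i$)
$o = \frac{736751}{81892}$ ($o = 9 - \frac{277}{81892} = \frac{736751}{81892} \approx 8.9966$)
$\frac{1}{o + D} = \frac{1}{\frac{736751}{81892} + i \sqrt{34895}}$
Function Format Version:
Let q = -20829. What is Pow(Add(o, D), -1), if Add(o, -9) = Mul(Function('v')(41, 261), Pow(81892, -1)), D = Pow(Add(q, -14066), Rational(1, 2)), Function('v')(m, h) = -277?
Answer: Add(Rational(60334012892, 234559128811281), Mul(Rational(-6706299664, 234559128811281), I, Pow(34895, Rational(1, 2)))) ≈ Add(0.00025722, Mul(-0.0053409, I))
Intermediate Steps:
D = Mul(I, Pow(34895, Rational(1, 2))) (D = Pow(Add(-20829, -14066), Rational(1, 2)) = Pow(-34895, Rational(1, 2)) = Mul(I, Pow(34895, Rational(1, 2))) ≈ Mul(186.80, I))
o = Rational(736751, 81892) (o = Add(9, Mul(-277, Pow(81892, -1))) = Add(9, Mul(-277, Rational(1, 81892))) = Add(9, Rational(-277, 81892)) = Rational(736751, 81892) ≈ 8.9966)
Pow(Add(o, D), -1) = Pow(Add(Rational(736751, 81892), Mul(I, Pow(34895, Rational(1, 2)))), -1)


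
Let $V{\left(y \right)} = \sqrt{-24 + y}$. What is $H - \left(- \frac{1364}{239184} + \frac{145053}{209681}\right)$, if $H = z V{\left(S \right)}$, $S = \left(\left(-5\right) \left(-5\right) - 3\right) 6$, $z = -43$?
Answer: $- \frac{782007997}{1139825916} - 258 \sqrt{3} \approx -447.56$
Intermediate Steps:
$S = 132$ ($S = \left(25 - 3\right) 6 = 22 \cdot 6 = 132$)
$H = - 258 \sqrt{3}$ ($H = - 43 \sqrt{-24 + 132} = - 43 \sqrt{108} = - 43 \cdot 6 \sqrt{3} = - 258 \sqrt{3} \approx -446.87$)
$H - \left(- \frac{1364}{239184} + \frac{145053}{209681}\right) = - 258 \sqrt{3} - \left(- \frac{1364}{239184} + \frac{145053}{209681}\right) = - 258 \sqrt{3} - \left(\left(-1364\right) \frac{1}{239184} + 145053 \cdot \frac{1}{209681}\right) = - 258 \sqrt{3} - \left(- \frac{31}{5436} + \frac{145053}{209681}\right) = - 258 \sqrt{3} - \frac{782007997}{1139825916} = - \frac{782007997}{1139825916} - 258 \sqrt{3}$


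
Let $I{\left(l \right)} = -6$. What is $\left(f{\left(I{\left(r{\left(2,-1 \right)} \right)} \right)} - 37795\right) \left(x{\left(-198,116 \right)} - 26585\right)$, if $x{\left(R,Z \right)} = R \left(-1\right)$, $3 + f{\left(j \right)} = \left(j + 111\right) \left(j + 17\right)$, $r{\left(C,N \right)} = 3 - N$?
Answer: $966898841$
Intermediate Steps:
$f{\left(j \right)} = -3 + \left(17 + j\right) \left(111 + j\right)$ ($f{\left(j \right)} = -3 + \left(j + 111\right) \left(j + 17\right) = -3 + \left(111 + j\right) \left(17 + j\right) = -3 + \left(17 + j\right) \left(111 + j\right)$)
$x{\left(R,Z \right)} = - R$
$\left(f{\left(I{\left(r{\left(2,-1 \right)} \right)} \right)} - 37795\right) \left(x{\left(-198,116 \right)} - 26585\right) = \left(\left(1884 + \left(-6\right)^{2} + 128 \left(-6\right)\right) - 37795\right) \left(\left(-1\right) \left(-198\right) - 26585\right) = \left(\left(1884 + 36 - 768\right) - 37795\right) \left(198 - 26585\right) = \left(1152 - 37795\right) \left(-26387\right) = \left(-36643\right) \left(-26387\right) = 966898841$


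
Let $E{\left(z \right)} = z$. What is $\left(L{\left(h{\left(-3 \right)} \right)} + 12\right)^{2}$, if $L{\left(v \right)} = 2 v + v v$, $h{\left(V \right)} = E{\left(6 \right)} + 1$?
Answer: $5625$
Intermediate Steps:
$h{\left(V \right)} = 7$ ($h{\left(V \right)} = 6 + 1 = 7$)
$L{\left(v \right)} = v^{2} + 2 v$ ($L{\left(v \right)} = 2 v + v^{2} = v^{2} + 2 v$)
$\left(L{\left(h{\left(-3 \right)} \right)} + 12\right)^{2} = \left(7 \left(2 + 7\right) + 12\right)^{2} = \left(7 \cdot 9 + 12\right)^{2} = \left(63 + 12\right)^{2} = 75^{2} = 5625$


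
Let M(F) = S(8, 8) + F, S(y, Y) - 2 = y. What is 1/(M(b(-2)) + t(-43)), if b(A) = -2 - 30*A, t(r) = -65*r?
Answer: 1/2863 ≈ 0.00034928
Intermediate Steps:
S(y, Y) = 2 + y
b(A) = -2 - 30*A
M(F) = 10 + F (M(F) = (2 + 8) + F = 10 + F)
1/(M(b(-2)) + t(-43)) = 1/((10 + (-2 - 30*(-2))) - 65*(-43)) = 1/((10 + (-2 + 60)) + 2795) = 1/((10 + 58) + 2795) = 1/(68 + 2795) = 1/2863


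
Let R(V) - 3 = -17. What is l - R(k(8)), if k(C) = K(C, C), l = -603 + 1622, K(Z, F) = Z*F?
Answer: 1033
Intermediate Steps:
K(Z, F) = F*Z
l = 1019
k(C) = C**2 (k(C) = C*C = C**2)
R(V) = -14 (R(V) = 3 - 17 = -14)
l - R(k(8)) = 1019 - 1*(-14) = 1019 + 14 = 1033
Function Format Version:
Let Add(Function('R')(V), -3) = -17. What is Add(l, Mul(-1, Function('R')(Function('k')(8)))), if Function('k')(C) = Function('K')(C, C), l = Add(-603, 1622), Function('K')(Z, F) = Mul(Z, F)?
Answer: 1033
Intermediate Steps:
Function('K')(Z, F) = Mul(F, Z)
l = 1019
Function('k')(C) = Pow(C, 2) (Function('k')(C) = Mul(C, C) = Pow(C, 2))
Function('R')(V) = -14 (Function('R')(V) = Add(3, -17) = -14)
Add(l, Mul(-1, Function('R')(Function('k')(8)))) = Add(1019, Mul(-1, -14)) = Add(1019, 14) = 1033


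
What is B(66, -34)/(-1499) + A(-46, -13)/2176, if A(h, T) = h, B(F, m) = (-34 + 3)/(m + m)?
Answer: -34973/1630912 ≈ -0.021444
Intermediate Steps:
B(F, m) = -31/(2*m) (B(F, m) = -31*1/(2*m) = -31/(2*m))
B(66, -34)/(-1499) + A(-46, -13)/2176 = -31/2/(-34)/(-1499) - 46/2176 = -31/2*(-1/34)*(-1/1499) - 46*1/2176 = (31/68)*(-1/1499) - 23/1088 = -31/101932 - 23/1088 = -34973/1630912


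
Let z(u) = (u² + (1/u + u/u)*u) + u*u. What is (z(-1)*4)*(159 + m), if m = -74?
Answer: 680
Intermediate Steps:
z(u) = 2*u² + u*(1 + 1/u) (z(u) = (u² + (1/u + 1)*u) + u² = (u² + (1 + 1/u)*u) + u² = (u² + u*(1 + 1/u)) + u² = 2*u² + u*(1 + 1/u))
(z(-1)*4)*(159 + m) = ((1 - 1 + 2*(-1)²)*4)*(159 - 74) = ((1 - 1 + 2*1)*4)*85 = ((1 - 1 + 2)*4)*85 = (2*4)*85 = 8*85 = 680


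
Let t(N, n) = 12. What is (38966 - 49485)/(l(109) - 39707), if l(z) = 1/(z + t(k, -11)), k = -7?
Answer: 1272799/4804546 ≈ 0.26492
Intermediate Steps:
l(z) = 1/(12 + z) (l(z) = 1/(z + 12) = 1/(12 + z))
(38966 - 49485)/(l(109) - 39707) = (38966 - 49485)/(1/(12 + 109) - 39707) = -10519/(1/121 - 39707) = -10519/(-4804546/121) = -10519*(-121/4804546) = 1272799/4804546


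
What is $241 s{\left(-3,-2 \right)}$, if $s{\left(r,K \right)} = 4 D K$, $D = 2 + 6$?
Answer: $-15424$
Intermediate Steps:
$D = 8$
$s{\left(r,K \right)} = 32 K$ ($s{\left(r,K \right)} = 4 \cdot 8 K = 32 K$)
$241 s{\left(-3,-2 \right)} = 241 \cdot 32 \left(-2\right) = 241 \left(-64\right) = -15424$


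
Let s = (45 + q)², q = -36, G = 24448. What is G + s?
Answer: 24529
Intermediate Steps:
s = 81 (s = (45 - 36)² = 9² = 81)
G + s = 24448 + 81 = 24529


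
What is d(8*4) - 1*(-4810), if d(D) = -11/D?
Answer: 153909/32 ≈ 4809.7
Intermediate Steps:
d(8*4) - 1*(-4810) = -11/(8*4) - 1*(-4810) = -11/32 + 4810 = 153909/32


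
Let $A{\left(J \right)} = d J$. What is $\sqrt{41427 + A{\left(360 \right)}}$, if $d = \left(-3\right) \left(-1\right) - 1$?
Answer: $3 \sqrt{4683} \approx 205.3$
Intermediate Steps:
$d = 2$ ($d = 3 - 1 = 2$)
$A{\left(J \right)} = 2 J$
$\sqrt{41427 + A{\left(360 \right)}} = \sqrt{41427 + 2 \cdot 360} = \sqrt{41427 + 720} = \sqrt{42147} = 3 \sqrt{4683}$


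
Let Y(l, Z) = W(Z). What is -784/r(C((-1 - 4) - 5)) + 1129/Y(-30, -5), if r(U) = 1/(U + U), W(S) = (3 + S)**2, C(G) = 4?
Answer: -23959/4 ≈ -5989.8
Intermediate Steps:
Y(l, Z) = (3 + Z)**2
r(U) = 1/(2*U)
-784/r(C((-1 - 4) - 5)) + 1129/Y(-30, -5) = -784/((1/2)/4) + 1129/((3 - 5)**2) = -784/((1/2)*(1/4)) + 1129/((-2)**2) = -784/1/8 + 1129/4 = -784*8 + 1129*(1/4) = -6272 + 1129/4 = -23959/4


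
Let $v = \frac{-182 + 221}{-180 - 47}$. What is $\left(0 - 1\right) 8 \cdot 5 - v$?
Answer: $- \frac{9041}{227} \approx -39.828$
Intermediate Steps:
$v = - \frac{39}{227}$ ($v = \frac{39}{-227} = 39 \left(- \frac{1}{227}\right) = - \frac{39}{227} \approx -0.17181$)
$\left(0 - 1\right) 8 \cdot 5 - v = \left(0 - 1\right) 8 \cdot 5 - - \frac{39}{227} = \left(0 - 1\right) 8 \cdot 5 + \frac{39}{227} = \left(-1\right) 8 \cdot 5 + \frac{39}{227} = \left(-8\right) 5 + \frac{39}{227} = -40 + \frac{39}{227} = - \frac{9041}{227}$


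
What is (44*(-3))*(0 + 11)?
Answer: -1452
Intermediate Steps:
(44*(-3))*(0 + 11) = -132*11 = -1452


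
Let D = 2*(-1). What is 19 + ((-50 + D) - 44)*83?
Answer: -7949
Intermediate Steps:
D = -2
19 + ((-50 + D) - 44)*83 = 19 + ((-50 - 2) - 44)*83 = 19 + (-52 - 44)*83 = 19 - 96*83 = 19 - 7968 = -7949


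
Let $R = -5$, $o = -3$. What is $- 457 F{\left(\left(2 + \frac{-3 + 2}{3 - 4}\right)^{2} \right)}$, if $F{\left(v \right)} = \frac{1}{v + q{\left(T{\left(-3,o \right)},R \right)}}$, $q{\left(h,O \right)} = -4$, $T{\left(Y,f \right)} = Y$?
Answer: $- \frac{457}{5} \approx -91.4$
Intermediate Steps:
$F{\left(v \right)} = \frac{1}{-4 + v}$ ($F{\left(v \right)} = \frac{1}{v - 4} = \frac{1}{-4 + v}$)
$- 457 F{\left(\left(2 + \frac{-3 + 2}{3 - 4}\right)^{2} \right)} = - \frac{457}{-4 + \left(2 + \frac{-3 + 2}{3 - 4}\right)^{2}} = - \frac{457}{-4 + \left(2 - \frac{1}{-1}\right)^{2}} = - \frac{457}{-4 + \left(2 - -1\right)^{2}} = - \frac{457}{-4 + \left(2 + 1\right)^{2}} = - \frac{457}{-4 + 3^{2}} = - \frac{457}{-4 + 9} = - \frac{457}{5}$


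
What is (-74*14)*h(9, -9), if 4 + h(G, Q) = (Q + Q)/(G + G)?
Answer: 5180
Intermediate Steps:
h(G, Q) = -4 + Q/G (h(G, Q) = -4 + (Q + Q)/(G + G) = -4 + (2*Q)/((2*G)) = -4 + (2*Q)*(1/(2*G)) = -4 + Q/G)
(-74*14)*h(9, -9) = (-74*14)*(-4 - 9/9) = -1036*(-4 - 9*⅑) = -1036*(-4 - 1) = -1036*(-5) = 5180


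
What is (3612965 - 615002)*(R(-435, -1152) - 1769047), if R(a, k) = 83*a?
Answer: -5411778905376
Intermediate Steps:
(3612965 - 615002)*(R(-435, -1152) - 1769047) = (3612965 - 615002)*(83*(-435) - 1769047) = 2997963*(-36105 - 1769047) = 2997963*(-1805152) = -5411778905376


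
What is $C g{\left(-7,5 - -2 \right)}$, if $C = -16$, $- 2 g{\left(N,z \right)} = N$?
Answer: $-56$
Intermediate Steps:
$g{\left(N,z \right)} = - \frac{N}{2}$
$C g{\left(-7,5 - -2 \right)} = - 16 \left(\left(- \frac{1}{2}\right) \left(-7\right)\right) = \left(-16\right) \frac{7}{2} = -56$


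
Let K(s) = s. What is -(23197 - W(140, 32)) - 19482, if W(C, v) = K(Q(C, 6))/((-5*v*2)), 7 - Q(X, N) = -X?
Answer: -13657427/320 ≈ -42679.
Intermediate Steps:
Q(X, N) = 7 + X (Q(X, N) = 7 - (-1)*X = 7 + X)
W(C, v) = -(7 + C)/(10*v) (W(C, v) = (7 + C)/((-5*v*2)) = (7 + C)/((-10*v)) = (7 + C)*(-1/(10*v)) = -(7 + C)/(10*v))
-(23197 - W(140, 32)) - 19482 = -(23197 - (-7 - 1*140)/(10*32)) - 19482 = -(23197 - (-7 - 140)/(10*32)) - 19482 = -(23197 - (-147)/(10*32)) - 19482 = -(23197 - 1*(-147/320)) - 19482 = -(23197 + 147/320) - 19482 = -1*7423187/320 - 19482 = -7423187/320 - 19482 = -13657427/320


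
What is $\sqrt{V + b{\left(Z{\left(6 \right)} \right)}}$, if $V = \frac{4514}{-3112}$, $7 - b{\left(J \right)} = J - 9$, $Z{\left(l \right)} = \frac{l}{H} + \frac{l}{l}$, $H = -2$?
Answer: $\frac{\sqrt{10017139}}{778} \approx 4.0681$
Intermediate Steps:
$Z{\left(l \right)} = 1 - \frac{l}{2}$ ($Z{\left(l \right)} = \frac{l}{-2} + \frac{l}{l} = l \left(- \frac{1}{2}\right) + 1 = - \frac{l}{2} + 1 = 1 - \frac{l}{2}$)
$b{\left(J \right)} = 16 - J$ ($b{\left(J \right)} = 7 - \left(J - 9\right) = 7 - \left(-9 + J\right) = 16 - J$)
$V = - \frac{2257}{1556}$ ($V = 4514 \left(- \frac{1}{3112}\right) = - \frac{2257}{1556} \approx -1.4505$)
$\sqrt{V + b{\left(Z{\left(6 \right)} \right)}} = \sqrt{- \frac{2257}{1556} + \left(16 - \left(1 - 3\right)\right)} = \sqrt{- \frac{2257}{1556} + \left(16 - -2\right)} = \sqrt{- \frac{2257}{1556} + \left(16 + 2\right)} = \sqrt{- \frac{2257}{1556} + 18} = \sqrt{\frac{25751}{1556}} = \frac{\sqrt{10017139}}{778}$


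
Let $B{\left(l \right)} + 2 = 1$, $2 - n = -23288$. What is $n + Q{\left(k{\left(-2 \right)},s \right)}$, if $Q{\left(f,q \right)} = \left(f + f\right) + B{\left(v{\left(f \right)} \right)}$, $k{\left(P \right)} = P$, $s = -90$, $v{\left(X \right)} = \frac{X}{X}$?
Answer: $23285$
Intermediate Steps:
$n = 23290$ ($n = 2 - -23288 = 2 + 23288 = 23290$)
$v{\left(X \right)} = 1$
$B{\left(l \right)} = -1$ ($B{\left(l \right)} = -2 + 1 = -1$)
$Q{\left(f,q \right)} = -1 + 2 f$ ($Q{\left(f,q \right)} = \left(f + f\right) - 1 = 2 f - 1 = -1 + 2 f$)
$n + Q{\left(k{\left(-2 \right)},s \right)} = 23290 + \left(-1 + 2 \left(-2\right)\right) = 23290 - 5 = 23285$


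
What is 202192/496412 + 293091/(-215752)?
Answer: -25467640277/26775470456 ≈ -0.95116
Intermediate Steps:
202192/496412 + 293091/(-215752) = 202192*(1/496412) + 293091*(-1/215752) = 50548/124103 - 293091/215752 = -25467640277/26775470456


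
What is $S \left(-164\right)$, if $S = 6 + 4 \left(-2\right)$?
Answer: $328$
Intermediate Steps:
$S = -2$ ($S = 6 - 8 = -2$)
$S \left(-164\right) = \left(-2\right) \left(-164\right) = 328$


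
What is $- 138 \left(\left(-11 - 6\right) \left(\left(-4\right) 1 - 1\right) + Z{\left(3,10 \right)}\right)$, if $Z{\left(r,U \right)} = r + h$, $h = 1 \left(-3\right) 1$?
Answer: $-11730$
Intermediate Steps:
$h = -3$ ($h = \left(-3\right) 1 = -3$)
$Z{\left(r,U \right)} = -3 + r$ ($Z{\left(r,U \right)} = r - 3 = -3 + r$)
$- 138 \left(\left(-11 - 6\right) \left(\left(-4\right) 1 - 1\right) + Z{\left(3,10 \right)}\right) = - 138 \left(\left(-11 - 6\right) \left(\left(-4\right) 1 - 1\right) + \left(-3 + 3\right)\right) = - 138 \left(- 17 \left(-4 - 1\right) + 0\right) = - 138 \left(\left(-17\right) \left(-5\right) + 0\right) = - 138 \left(85 + 0\right) = \left(-138\right) 85 = -11730$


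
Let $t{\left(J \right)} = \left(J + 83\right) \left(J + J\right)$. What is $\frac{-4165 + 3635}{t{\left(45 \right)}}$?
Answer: $- \frac{53}{1152} \approx -0.046007$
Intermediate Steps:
$t{\left(J \right)} = 2 J \left(83 + J\right)$ ($t{\left(J \right)} = \left(83 + J\right) 2 J = 2 J \left(83 + J\right)$)
$\frac{-4165 + 3635}{t{\left(45 \right)}} = \frac{-4165 + 3635}{2 \cdot 45 \left(83 + 45\right)} = - \frac{530}{2 \cdot 45 \cdot 128} = - \frac{530}{11520} = \left(-530\right) \frac{1}{11520} = - \frac{53}{1152}$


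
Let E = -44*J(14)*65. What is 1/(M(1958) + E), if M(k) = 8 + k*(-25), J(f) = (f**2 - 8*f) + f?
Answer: -1/329222 ≈ -3.0375e-6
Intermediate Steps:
J(f) = f**2 - 7*f
M(k) = 8 - 25*k
E = -280280 (E = -616*(-7 + 14)*65 = -616*7*65 = -44*98*65 = -4312*65 = -280280)
1/(M(1958) + E) = 1/((8 - 25*1958) - 280280) = 1/((8 - 48950) - 280280) = 1/(-48942 - 280280) = 1/(-329222) = -1/329222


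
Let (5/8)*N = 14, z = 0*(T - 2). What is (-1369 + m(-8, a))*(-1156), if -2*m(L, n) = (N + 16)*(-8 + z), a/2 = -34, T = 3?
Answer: 7025012/5 ≈ 1.4050e+6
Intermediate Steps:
a = -68 (a = 2*(-34) = -68)
z = 0 (z = 0*(3 - 2) = 0*1 = 0)
N = 112/5 (N = (8/5)*14 = 112/5 ≈ 22.400)
m(L, n) = 768/5 (m(L, n) = -(112/5 + 16)*(-8 + 0)/2 = -96*(-8)/5 = -½*(-1536/5) = 768/5)
(-1369 + m(-8, a))*(-1156) = (-1369 + 768/5)*(-1156) = -6077/5*(-1156) = 7025012/5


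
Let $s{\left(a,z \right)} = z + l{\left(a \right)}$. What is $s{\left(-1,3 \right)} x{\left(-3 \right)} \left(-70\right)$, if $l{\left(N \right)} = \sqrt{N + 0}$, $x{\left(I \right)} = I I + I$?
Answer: $-1260 - 420 i \approx -1260.0 - 420.0 i$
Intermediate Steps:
$x{\left(I \right)} = I + I^{2}$ ($x{\left(I \right)} = I^{2} + I = I + I^{2}$)
$l{\left(N \right)} = \sqrt{N}$
$s{\left(a,z \right)} = z + \sqrt{a}$
$s{\left(-1,3 \right)} x{\left(-3 \right)} \left(-70\right) = \left(3 + \sqrt{-1}\right) - 3 \left(1 - 3\right) \left(-70\right) = \left(3 + i\right) \left(-3\right) \left(-2\right) \left(-70\right) = \left(3 + i\right) 6 \left(-70\right) = \left(3 + i\right) \left(-420\right) = -1260 - 420 i$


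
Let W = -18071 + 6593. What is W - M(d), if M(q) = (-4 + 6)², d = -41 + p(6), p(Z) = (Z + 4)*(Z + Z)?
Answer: -11482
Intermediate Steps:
p(Z) = 2*Z*(4 + Z) (p(Z) = (4 + Z)*(2*Z) = 2*Z*(4 + Z))
d = 79 (d = -41 + 2*6*(4 + 6) = -41 + 2*6*10 = -41 + 120 = 79)
M(q) = 4 (M(q) = 2² = 4)
W = -11478
W - M(d) = -11478 - 1*4 = -11478 - 4 = -11482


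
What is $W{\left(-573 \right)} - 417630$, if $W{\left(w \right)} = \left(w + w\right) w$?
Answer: $239028$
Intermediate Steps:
$W{\left(w \right)} = 2 w^{2}$ ($W{\left(w \right)} = 2 w w = 2 w^{2}$)
$W{\left(-573 \right)} - 417630 = 2 \left(-573\right)^{2} - 417630 = 2 \cdot 328329 - 417630 = 656658 - 417630 = 239028$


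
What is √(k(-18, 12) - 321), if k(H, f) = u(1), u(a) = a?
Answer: 8*I*√5 ≈ 17.889*I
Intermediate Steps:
k(H, f) = 1
√(k(-18, 12) - 321) = √(1 - 321) = √(-320) = 8*I*√5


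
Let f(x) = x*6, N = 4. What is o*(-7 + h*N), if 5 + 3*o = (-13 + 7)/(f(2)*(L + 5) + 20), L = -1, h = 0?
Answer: 1211/102 ≈ 11.873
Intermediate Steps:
f(x) = 6*x
o = -173/102 (o = -5/3 + ((-13 + 7)/((6*2)*(-1 + 5) + 20))/3 = -5/3 + (-6/(12*4 + 20))/3 = -5/3 + (-6/(48 + 20))/3 = -5/3 + (-6/68)/3 = -5/3 + (-6*1/68)/3 = -5/3 + (⅓)*(-3/34) = -5/3 - 1/34 = -173/102 ≈ -1.6961)
o*(-7 + h*N) = -173*(-7 + 0*4)/102 = -173*(-7 + 0)/102 = -173/102*(-7) = 1211/102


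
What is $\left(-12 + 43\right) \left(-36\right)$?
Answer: $-1116$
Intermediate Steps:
$\left(-12 + 43\right) \left(-36\right) = 31 \left(-36\right) = -1116$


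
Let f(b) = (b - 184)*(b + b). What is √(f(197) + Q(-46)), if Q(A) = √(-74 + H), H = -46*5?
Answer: √(5122 + 4*I*√19) ≈ 71.568 + 0.122*I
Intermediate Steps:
H = -230
Q(A) = 4*I*√19 (Q(A) = √(-74 - 230) = √(-304) = 4*I*√19)
f(b) = 2*b*(-184 + b) (f(b) = (-184 + b)*(2*b) = 2*b*(-184 + b))
√(f(197) + Q(-46)) = √(2*197*(-184 + 197) + 4*I*√19) = √(2*197*13 + 4*I*√19) = √(5122 + 4*I*√19)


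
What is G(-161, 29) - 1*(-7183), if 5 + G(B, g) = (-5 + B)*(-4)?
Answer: 7842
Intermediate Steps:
G(B, g) = 15 - 4*B (G(B, g) = -5 + (-5 + B)*(-4) = -5 + (20 - 4*B) = 15 - 4*B)
G(-161, 29) - 1*(-7183) = (15 - 4*(-161)) - 1*(-7183) = (15 + 644) + 7183 = 659 + 7183 = 7842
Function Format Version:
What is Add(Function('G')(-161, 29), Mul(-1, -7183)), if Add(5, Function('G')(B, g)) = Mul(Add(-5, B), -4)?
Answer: 7842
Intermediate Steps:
Function('G')(B, g) = Add(15, Mul(-4, B)) (Function('G')(B, g) = Add(-5, Mul(Add(-5, B), -4)) = Add(-5, Add(20, Mul(-4, B))) = Add(15, Mul(-4, B)))
Add(Function('G')(-161, 29), Mul(-1, -7183)) = Add(Add(15, Mul(-4, -161)), Mul(-1, -7183)) = Add(Add(15, 644), 7183) = Add(659, 7183) = 7842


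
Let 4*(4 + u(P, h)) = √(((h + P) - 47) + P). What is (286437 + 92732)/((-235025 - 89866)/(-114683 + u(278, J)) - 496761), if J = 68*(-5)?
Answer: -173938091215/227880357771 ≈ -0.76329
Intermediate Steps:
J = -340
u(P, h) = -4 + √(-47 + h + 2*P)/4 (u(P, h) = -4 + √(((h + P) - 47) + P)/4 = -4 + √(((P + h) - 47) + P)/4 = -4 + √((-47 + P + h) + P)/4 = -4 + √(-47 + h + 2*P)/4)
(286437 + 92732)/((-235025 - 89866)/(-114683 + u(278, J)) - 496761) = (286437 + 92732)/((-235025 - 89866)/(-114683 + (-4 + √(-47 - 340 + 2*278)/4)) - 496761) = 379169/(-324891/(-114683 + (-4 + √(-47 - 340 + 556)/4)) - 496761) = 379169/(-324891/(-114683 + (-4 + √169/4)) - 496761) = 379169/(-324891/(-114683 + (-4 + (¼)*13)) - 496761) = 379169/(-324891/(-114683 + (-4 + 13/4)) - 496761) = 379169/(-324891/(-114683 - ¾) - 496761) = 379169/(-324891/(-458735/4) - 496761) = 379169/(-324891*(-4/458735) - 496761) = 379169/(1299564/458735 - 496761) = 379169/(-227880357771/458735) = 379169*(-458735/227880357771) = -173938091215/227880357771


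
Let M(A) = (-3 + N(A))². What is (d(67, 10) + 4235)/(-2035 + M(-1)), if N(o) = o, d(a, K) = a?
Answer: -1434/673 ≈ -2.1308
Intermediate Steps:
M(A) = (-3 + A)²
(d(67, 10) + 4235)/(-2035 + M(-1)) = (67 + 4235)/(-2035 + (-3 - 1)²) = 4302/(-2035 + (-4)²) = 4302/(-2035 + 16) = 4302/(-2019) = 4302*(-1/2019) = -1434/673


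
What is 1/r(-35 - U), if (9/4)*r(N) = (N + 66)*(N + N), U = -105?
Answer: 9/76160 ≈ 0.00011817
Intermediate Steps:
r(N) = 8*N*(66 + N)/9 (r(N) = 4*((N + 66)*(N + N))/9 = 4*((66 + N)*(2*N))/9 = 4*(2*N*(66 + N))/9 = 8*N*(66 + N)/9)
1/r(-35 - U) = 1/(8*(-35 - 1*(-105))*(66 + (-35 - 1*(-105)))/9) = 1/(8*(-35 + 105)*(66 + (-35 + 105))/9) = 1/((8/9)*70*(66 + 70)) = 1/((8/9)*70*136) = 1/(76160/9) = 9/76160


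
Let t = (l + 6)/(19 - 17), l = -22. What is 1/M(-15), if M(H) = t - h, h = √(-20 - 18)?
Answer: I/(√38 - 8*I) ≈ -0.078431 + 0.060435*I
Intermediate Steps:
t = -8 (t = (-22 + 6)/(19 - 17) = -16/2 = -16*½ = -8)
h = I*√38 (h = √(-38) = I*√38 ≈ 6.1644*I)
M(H) = -8 - I*√38
1/M(-15) = 1/(-8 - I*√38)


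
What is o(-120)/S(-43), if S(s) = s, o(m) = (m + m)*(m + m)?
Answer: -57600/43 ≈ -1339.5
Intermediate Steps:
o(m) = 4*m² (o(m) = (2*m)*(2*m) = 4*m²)
o(-120)/S(-43) = (4*(-120)²)/(-43) = (4*14400)*(-1/43) = 57600*(-1/43) = -57600/43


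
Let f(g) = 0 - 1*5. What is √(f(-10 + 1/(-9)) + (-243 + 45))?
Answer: I*√203 ≈ 14.248*I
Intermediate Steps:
f(g) = -5 (f(g) = 0 - 5 = -5)
√(f(-10 + 1/(-9)) + (-243 + 45)) = √(-5 + (-243 + 45)) = √(-5 - 198) = √(-203) = I*√203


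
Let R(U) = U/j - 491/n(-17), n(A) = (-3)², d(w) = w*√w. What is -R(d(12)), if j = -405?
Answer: 491/9 + 8*√3/135 ≈ 54.658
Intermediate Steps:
d(w) = w^(3/2)
n(A) = 9
R(U) = -491/9 - U/405 (R(U) = U/(-405) - 491/9 = U*(-1/405) - 491*⅑ = -U/405 - 491/9 = -491/9 - U/405)
-R(d(12)) = -(-491/9 - 8*√3/135) = 491/9 + 8*√3/135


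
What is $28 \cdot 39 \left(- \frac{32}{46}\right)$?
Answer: $- \frac{17472}{23} \approx -759.65$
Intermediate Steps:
$28 \cdot 39 \left(- \frac{32}{46}\right) = 1092 \left(\left(-32\right) \frac{1}{46}\right) = 1092 \left(- \frac{16}{23}\right) = - \frac{17472}{23}$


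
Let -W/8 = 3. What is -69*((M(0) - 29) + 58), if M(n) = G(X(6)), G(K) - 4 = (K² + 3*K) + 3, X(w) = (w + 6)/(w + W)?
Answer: -7130/3 ≈ -2376.7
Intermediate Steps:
W = -24 (W = -8*3 = -24)
X(w) = (6 + w)/(-24 + w) (X(w) = (w + 6)/(w - 24) = (6 + w)/(-24 + w))
G(K) = 7 + K² + 3*K (G(K) = 4 + ((K² + 3*K) + 3) = 4 + (3 + K² + 3*K) = 7 + K² + 3*K)
M(n) = 49/9 (M(n) = 7 + ((6 + 6)/(-24 + 6))² + 3*((6 + 6)/(-24 + 6)) = 7 + (12/(-18))² + 3*(12/(-18)) = 7 + (-1/18*12)² + 3*(-1/18*12) = 7 + (-⅔)² + 3*(-⅔) = 7 + 4/9 - 2 = 49/9)
-69*((M(0) - 29) + 58) = -69*((49/9 - 29) + 58) = -69*(-212/9 + 58) = -69*310/9 = -7130/3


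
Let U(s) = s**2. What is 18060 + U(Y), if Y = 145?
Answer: 39085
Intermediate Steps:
18060 + U(Y) = 18060 + 145**2 = 18060 + 21025 = 39085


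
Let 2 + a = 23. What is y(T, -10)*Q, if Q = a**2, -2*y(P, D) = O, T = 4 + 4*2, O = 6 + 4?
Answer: -2205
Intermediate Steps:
a = 21 (a = -2 + 23 = 21)
O = 10
T = 12 (T = 4 + 8 = 12)
y(P, D) = -5 (y(P, D) = -1/2*10 = -5)
Q = 441 (Q = 21**2 = 441)
y(T, -10)*Q = -5*441 = -2205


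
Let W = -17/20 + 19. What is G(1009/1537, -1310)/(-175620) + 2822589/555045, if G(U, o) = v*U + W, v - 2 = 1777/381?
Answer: 387033220477750087/76109653956308400 ≈ 5.0852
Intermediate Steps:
W = 363/20 (W = (1/20)*(-17) + 19 = -17/20 + 19 = 363/20 ≈ 18.150)
v = 2539/381 (v = 2 + 1777/381 = 2539/381 ≈ 6.6640)
G(U, o) = 363/20 + 2539*U/381 (G(U, o) = 2539*U/381 + 363/20 = 363/20 + 2539*U/381)
G(1009/1537, -1310)/(-175620) + 2822589/555045 = (363/20 + 2539*(1009/1537)/381)/(-175620) + 2822589/555045 = (363/20 + 2539*(1009*(1/1537))/381)*(-1/175620) + 2822589*(1/555045) = (363/20 + (2539/381)*(1009/1537))*(-1/175620) + 940863/185015 = (363/20 + 2561851/585597)*(-1/175620) + 940863/185015 = (263808731/11711940)*(-1/175620) + 940863/185015 = -263808731/2056850902800 + 940863/185015 = 387033220477750087/76109653956308400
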